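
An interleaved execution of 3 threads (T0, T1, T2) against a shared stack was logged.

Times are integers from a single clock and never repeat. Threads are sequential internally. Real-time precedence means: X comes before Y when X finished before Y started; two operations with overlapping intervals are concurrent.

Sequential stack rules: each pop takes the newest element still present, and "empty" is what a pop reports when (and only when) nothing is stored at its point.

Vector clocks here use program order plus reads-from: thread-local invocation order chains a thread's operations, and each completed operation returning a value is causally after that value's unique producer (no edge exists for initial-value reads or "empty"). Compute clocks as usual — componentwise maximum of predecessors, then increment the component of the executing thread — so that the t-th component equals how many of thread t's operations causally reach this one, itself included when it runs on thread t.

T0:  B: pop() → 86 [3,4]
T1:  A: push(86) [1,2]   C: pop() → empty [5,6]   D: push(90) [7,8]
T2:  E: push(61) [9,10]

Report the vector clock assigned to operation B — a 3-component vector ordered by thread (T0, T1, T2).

(1, 1, 0)

E (invocation 9): nothing precedes it; T2's component alone gives (0, 0, 1)
A (invocation 1): nothing precedes it; T1's component alone gives (0, 1, 0)
invoked at 5, C merges VC(A)=(0, 1, 0) and bumps T1's slot → (0, 2, 0)
invoked at 3, B merges VC(A)=(0, 1, 0) and bumps T0's slot → (1, 1, 0)
invoked at 7, D merges VC(C)=(0, 2, 0) and bumps T1's slot → (0, 3, 0)
target: VC(B) = (1, 1, 0)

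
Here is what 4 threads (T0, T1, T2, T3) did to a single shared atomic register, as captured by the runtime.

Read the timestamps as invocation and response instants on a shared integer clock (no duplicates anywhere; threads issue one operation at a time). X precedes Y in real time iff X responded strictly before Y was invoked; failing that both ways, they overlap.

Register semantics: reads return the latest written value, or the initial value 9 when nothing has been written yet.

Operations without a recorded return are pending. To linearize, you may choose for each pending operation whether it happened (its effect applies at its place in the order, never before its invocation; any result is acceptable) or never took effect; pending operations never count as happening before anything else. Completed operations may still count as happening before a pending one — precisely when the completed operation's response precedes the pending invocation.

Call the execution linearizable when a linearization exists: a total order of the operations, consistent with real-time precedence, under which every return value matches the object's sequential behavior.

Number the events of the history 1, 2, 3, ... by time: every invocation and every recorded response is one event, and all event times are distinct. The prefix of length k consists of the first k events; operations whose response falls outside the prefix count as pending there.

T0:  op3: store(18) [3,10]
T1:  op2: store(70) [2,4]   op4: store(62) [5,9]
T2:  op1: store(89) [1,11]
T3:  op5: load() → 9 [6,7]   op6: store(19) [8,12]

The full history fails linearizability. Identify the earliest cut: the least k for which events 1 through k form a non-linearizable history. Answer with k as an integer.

7

events 1..6 are still linearizable — one witness is op1, op2:
1. op1 store(89) (pending, included), leaving value 89
2. op2 store(70), leaving value 70
at event 7 (op5's time-7 response) nothing linearizes any more
no escape via the 3 pending operations (op1, op3, op4): every completion choice fails
sample order op2, op5 (pending dropped) stalls at step 2 — op5 load() → 9 has no legal effect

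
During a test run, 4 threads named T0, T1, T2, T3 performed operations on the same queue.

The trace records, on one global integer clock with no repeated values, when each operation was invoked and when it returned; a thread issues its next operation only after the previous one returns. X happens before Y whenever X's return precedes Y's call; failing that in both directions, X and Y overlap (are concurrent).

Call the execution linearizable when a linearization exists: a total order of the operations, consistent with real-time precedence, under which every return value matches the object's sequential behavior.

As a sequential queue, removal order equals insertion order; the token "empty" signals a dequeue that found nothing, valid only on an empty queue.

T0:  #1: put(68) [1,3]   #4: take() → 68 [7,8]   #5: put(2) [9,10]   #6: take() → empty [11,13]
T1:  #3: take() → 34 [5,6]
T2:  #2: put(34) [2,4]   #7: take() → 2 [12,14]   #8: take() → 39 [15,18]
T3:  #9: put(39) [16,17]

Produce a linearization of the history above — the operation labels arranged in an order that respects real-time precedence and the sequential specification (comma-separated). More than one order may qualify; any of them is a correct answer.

#2, #1, #3, #4, #5, #7, #6, #9, #8

after step 1 (#2 put(34)): queue <34>
after step 2 (#1 put(68)): queue <34,68>
after step 3 (#3 take() → 34): queue <68>
after step 4 (#4 take() → 68): queue <>
after step 5 (#5 put(2)): queue <2>
after step 6 (#7 take() → 2): queue <>
after step 7 (#6 take() → empty): queue <>
after step 8 (#9 put(39)): queue <39>
after step 9 (#8 take() → 39): queue <>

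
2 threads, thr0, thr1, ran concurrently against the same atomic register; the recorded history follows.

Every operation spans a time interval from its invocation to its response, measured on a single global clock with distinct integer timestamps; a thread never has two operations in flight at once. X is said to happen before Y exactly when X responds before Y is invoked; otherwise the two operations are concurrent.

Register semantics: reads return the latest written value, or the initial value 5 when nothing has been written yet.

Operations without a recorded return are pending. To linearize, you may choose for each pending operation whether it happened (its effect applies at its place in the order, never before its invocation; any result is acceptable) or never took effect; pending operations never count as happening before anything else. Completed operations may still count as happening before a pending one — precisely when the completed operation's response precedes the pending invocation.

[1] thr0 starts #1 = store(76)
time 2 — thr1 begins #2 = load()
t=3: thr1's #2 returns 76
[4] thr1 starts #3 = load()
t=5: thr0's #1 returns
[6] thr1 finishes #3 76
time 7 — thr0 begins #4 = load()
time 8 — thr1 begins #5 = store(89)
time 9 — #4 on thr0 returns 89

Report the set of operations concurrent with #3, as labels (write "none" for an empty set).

#1

#3 runs from 4 to 6; window-overlapping ops are concurrent
#1 [1,5]: concurrent
#2 [2,3]: before
#4 [7,9]: after
#5 [8,…): after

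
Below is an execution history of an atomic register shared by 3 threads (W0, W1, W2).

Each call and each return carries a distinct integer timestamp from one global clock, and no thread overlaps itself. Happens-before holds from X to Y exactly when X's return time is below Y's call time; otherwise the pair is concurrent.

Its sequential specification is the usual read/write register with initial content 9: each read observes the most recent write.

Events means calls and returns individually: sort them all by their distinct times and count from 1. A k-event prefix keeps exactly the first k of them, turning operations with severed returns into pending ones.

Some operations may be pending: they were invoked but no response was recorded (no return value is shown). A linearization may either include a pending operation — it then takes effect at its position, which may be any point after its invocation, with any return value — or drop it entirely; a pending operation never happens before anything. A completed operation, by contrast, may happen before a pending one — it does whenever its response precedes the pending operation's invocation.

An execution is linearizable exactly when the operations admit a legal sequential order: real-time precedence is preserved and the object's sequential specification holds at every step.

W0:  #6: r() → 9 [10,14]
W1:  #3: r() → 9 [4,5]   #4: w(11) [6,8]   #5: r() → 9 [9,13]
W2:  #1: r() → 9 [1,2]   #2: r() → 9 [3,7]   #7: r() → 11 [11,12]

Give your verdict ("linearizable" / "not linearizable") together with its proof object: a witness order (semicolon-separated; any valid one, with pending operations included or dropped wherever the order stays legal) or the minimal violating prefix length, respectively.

through event 12 a valid linearization exists; event 13 (#5 responding at time 13) ends that
all 6 real-time-respecting orders fail — 6 completed atomic register operations, no legal replay
no escape via the 1 pending operation (#6): every completion choice fails
e.g. #1, #2, #3, #4, #5, #7 (pending dropped): illegal at step 5, since #5 r() → 9 cannot apply there
e.g. #1, #2, #3, #4, #7, #5 (pending dropped): illegal at step 6, since #5 r() → 9 cannot apply there

not linearizable — minimal violating prefix: 13 events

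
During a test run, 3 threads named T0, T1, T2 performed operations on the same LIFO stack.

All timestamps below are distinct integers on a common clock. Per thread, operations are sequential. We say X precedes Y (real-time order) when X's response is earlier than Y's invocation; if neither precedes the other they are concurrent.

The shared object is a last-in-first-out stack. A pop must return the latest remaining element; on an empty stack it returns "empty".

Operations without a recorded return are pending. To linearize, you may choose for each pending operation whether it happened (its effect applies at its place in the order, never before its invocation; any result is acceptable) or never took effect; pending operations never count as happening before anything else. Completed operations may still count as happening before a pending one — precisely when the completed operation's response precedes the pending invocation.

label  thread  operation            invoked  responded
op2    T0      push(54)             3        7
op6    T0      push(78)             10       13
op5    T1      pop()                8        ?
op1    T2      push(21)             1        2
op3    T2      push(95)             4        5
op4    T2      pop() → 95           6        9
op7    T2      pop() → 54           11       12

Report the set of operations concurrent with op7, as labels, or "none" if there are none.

op5, op6

op7 spans [11,12]; an op avoiding the whole window 11..12 is ordered, any other is concurrent
op1 [1,2]: before
op2 [3,7]: before
op3 [4,5]: before
op4 [6,9]: before
op5 [8,…): concurrent
op6 [10,13]: concurrent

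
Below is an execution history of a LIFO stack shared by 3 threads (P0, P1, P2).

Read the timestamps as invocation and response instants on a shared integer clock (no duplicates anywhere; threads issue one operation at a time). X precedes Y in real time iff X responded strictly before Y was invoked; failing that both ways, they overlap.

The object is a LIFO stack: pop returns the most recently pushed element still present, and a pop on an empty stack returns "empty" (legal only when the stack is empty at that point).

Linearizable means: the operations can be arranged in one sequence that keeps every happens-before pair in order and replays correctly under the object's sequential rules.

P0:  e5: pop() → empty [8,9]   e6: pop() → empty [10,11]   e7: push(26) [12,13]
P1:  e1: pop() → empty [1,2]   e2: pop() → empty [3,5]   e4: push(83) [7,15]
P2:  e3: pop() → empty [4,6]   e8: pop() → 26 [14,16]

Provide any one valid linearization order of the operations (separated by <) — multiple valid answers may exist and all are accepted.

e1 < e2 < e3 < e5 < e6 < e4 < e7 < e8

1. e1 pop() → empty, leaving stack <>
2. e2 pop() → empty, leaving stack <>
3. e3 pop() → empty, leaving stack <>
4. e5 pop() → empty, leaving stack <>
5. e6 pop() → empty, leaving stack <>
6. e4 push(83), leaving stack <83>
7. e7 push(26), leaving stack <83,26>
8. e8 pop() → 26, leaving stack <83>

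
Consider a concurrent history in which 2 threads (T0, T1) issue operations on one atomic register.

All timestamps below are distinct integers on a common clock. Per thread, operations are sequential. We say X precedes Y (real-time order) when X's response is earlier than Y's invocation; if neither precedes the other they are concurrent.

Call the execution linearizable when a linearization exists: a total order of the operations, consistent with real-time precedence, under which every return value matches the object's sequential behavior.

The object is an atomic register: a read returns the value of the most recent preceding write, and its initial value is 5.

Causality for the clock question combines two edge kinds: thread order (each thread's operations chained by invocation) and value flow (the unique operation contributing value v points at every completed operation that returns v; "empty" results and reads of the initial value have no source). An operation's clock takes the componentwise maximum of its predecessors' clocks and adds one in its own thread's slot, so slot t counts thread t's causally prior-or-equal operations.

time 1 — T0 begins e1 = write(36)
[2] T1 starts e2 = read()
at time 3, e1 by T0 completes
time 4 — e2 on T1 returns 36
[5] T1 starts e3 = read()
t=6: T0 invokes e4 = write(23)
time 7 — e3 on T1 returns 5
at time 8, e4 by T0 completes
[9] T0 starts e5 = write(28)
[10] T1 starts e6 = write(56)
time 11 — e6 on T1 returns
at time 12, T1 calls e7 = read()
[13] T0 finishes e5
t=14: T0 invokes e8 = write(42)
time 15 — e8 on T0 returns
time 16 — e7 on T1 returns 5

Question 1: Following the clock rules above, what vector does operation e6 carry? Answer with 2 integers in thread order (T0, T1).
(1, 3)

root op e1, invoked 1: fresh clock plus T0's own tick → (1, 0)
from VC(e1)=(1, 0), e2 (invoked 2) maxes components and bumps T1 → (1, 1)
from VC(e1)=(1, 0), e4 (invoked 6) maxes components and bumps T0 → (2, 0)
from VC(e2)=(1, 1), e3 (invoked 5) maxes components and bumps T1 → (1, 2)
from VC(e4)=(2, 0), e5 (invoked 9) maxes components and bumps T0 → (3, 0)
from VC(e3)=(1, 2), e6 (invoked 10) maxes components and bumps T1 → (1, 3)
from VC(e5)=(3, 0), e8 (invoked 14) maxes components and bumps T0 → (4, 0)
from VC(e6)=(1, 3), e7 (invoked 12) maxes components and bumps T1 → (1, 4)
target: VC(e6) = (1, 3)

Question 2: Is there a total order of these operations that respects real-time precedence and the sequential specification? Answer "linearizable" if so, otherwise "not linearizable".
not linearizable

cut after 6 events: linearizable; cut after 7 events (e3 responds, time 7): not linearizable
all 2 real-time-respecting orders fail — 3 completed atomic register operations, no legal replay
completion choices over the 1 pending operation (e4) were checked; none helps
e.g. e1, e2, e3 (pending dropped): illegal at step 3, since e3 read() → 5 cannot apply there
e.g. e2, e1, e3 (pending dropped): illegal at step 1, since e2 read() → 36 cannot apply there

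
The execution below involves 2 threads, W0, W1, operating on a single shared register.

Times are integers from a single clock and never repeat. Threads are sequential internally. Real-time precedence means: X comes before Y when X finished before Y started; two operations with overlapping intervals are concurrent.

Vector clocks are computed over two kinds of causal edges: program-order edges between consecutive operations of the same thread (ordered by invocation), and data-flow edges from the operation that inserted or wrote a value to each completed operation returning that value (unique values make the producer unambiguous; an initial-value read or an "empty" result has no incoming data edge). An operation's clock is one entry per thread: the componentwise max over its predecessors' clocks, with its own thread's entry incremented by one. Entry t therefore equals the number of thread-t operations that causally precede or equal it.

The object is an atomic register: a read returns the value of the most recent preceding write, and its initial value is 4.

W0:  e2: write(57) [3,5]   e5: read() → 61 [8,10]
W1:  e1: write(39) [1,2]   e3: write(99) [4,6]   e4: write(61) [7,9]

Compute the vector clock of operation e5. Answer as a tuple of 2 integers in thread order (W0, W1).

root op e1, invoked 1: fresh clock plus W1's own tick → (0, 1)
root op e2, invoked 3: fresh clock plus W0's own tick → (1, 0)
from VC(e1)=(0, 1), e3 (invoked 4) maxes components and bumps W1 → (0, 2)
from VC(e3)=(0, 2), e4 (invoked 7) maxes components and bumps W1 → (0, 3)
from VC(e2)=(1, 0), VC(e4)=(0, 3), e5 (invoked 8) maxes components and bumps W0 → (2, 3)
target: VC(e5) = (2, 3)

(2, 3)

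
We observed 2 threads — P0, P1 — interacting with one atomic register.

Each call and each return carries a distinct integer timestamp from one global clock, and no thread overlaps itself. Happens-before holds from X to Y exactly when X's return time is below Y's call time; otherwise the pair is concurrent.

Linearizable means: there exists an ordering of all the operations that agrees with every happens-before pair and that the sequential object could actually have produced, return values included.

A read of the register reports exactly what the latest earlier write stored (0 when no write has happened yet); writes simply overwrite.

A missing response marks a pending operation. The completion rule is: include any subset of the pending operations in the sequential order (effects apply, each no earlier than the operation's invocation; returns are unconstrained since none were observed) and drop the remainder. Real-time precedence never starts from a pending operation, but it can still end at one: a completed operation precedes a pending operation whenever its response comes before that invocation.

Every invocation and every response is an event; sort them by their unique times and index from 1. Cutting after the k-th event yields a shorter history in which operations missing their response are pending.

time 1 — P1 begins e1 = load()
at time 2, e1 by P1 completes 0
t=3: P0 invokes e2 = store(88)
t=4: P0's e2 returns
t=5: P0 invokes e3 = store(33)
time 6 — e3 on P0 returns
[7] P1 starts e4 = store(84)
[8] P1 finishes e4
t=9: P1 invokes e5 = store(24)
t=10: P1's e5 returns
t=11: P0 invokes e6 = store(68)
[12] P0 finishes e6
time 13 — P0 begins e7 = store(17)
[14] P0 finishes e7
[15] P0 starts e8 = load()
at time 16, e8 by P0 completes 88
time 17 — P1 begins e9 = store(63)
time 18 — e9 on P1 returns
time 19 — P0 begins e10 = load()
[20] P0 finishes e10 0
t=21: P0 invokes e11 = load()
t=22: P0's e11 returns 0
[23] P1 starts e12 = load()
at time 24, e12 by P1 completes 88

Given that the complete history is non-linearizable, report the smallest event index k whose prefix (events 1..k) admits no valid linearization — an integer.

16

one valid order for events 1..15 is e1, e2, e3, e4, e5, e6, e7:
step 1: e1 load() → 0 — value 0
step 2: e2 store(88) — value 88
step 3: e3 store(33) — value 33
step 4: e4 store(84) — value 84
step 5: e5 store(24) — value 24
step 6: e6 store(68) — value 68
step 7: e7 store(17) — value 17
include event 16 — e8 responding at 16 — and every candidate order breaks
take e1, e2, e3, e4, e5, e6, e7, e8: step 8 already fails, because e8 load() → 88 cannot occur there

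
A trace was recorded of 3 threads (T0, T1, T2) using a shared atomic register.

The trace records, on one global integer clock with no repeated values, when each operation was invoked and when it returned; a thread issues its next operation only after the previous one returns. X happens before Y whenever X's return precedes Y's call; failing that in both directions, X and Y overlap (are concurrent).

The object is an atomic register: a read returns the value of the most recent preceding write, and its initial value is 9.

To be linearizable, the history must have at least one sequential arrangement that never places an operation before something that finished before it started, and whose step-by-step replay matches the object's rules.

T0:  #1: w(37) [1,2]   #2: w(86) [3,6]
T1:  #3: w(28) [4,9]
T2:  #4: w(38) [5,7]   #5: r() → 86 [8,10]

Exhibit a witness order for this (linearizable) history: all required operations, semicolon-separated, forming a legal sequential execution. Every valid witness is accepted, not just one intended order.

#1; #3; #4; #2; #5

after step 1 (#1 w(37)): value 37
after step 2 (#3 w(28)): value 28
after step 3 (#4 w(38)): value 38
after step 4 (#2 w(86)): value 86
after step 5 (#5 r() → 86): value 86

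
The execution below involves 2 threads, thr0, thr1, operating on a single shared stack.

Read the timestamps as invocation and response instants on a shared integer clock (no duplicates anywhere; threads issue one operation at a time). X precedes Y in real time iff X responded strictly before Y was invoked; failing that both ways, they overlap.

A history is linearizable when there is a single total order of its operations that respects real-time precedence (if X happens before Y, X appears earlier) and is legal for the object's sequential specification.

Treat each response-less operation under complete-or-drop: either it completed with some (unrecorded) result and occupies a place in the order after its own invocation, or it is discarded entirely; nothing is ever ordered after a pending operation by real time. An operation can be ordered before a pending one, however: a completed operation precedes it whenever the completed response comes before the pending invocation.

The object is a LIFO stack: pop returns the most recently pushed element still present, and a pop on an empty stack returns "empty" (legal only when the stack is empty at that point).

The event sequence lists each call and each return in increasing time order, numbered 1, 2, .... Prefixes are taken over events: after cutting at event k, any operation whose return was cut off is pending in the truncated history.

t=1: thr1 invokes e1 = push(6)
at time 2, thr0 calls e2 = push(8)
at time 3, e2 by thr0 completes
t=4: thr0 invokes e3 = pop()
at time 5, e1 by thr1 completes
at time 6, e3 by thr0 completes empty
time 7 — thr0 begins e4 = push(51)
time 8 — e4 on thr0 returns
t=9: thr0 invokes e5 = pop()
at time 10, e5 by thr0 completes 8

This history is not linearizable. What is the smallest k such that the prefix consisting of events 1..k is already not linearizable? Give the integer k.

6

events 1..5 are linearizable, e.g. via e1, e2:
1. e1 push(6), leaving stack <6>
2. e2 push(8), leaving stack <6,8>
at event 6 (e3's time-6 response) nothing linearizes any more
e.g. e1, e2, e3: illegal at step 3, since e3 pop() → empty cannot apply there
e.g. e2, e1, e3: illegal at step 3, since e3 pop() → empty cannot apply there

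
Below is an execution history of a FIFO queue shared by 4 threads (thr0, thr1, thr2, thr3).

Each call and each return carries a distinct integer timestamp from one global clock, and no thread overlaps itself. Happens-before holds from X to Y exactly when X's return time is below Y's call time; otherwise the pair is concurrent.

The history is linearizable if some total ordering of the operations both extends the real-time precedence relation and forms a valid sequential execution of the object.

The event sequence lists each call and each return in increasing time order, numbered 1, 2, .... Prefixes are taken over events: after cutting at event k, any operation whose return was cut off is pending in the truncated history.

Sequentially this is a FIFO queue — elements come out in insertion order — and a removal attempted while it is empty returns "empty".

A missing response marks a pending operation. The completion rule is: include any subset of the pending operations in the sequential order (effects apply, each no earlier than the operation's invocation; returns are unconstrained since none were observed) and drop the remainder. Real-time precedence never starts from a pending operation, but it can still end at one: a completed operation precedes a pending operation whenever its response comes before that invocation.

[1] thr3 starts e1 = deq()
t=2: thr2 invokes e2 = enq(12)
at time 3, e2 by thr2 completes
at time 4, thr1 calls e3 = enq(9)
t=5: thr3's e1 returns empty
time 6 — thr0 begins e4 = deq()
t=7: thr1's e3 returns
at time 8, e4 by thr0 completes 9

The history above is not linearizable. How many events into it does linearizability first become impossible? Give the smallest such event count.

8

events 1..7 are linearizable; a witness order is e1, e2, e3:
after step 1 (e1 deq() → empty): queue <>
after step 2 (e2 enq(12)): queue <12>
after step 3 (e3 enq(9)): queue <12,9>
event 8 — e4's response, time 8 — after it, nothing linearizes
one such order, e1, e2, e3, e4, breaks at step 4 where e4 deq() → 9 is illegal
one such order, e1, e2, e4, e3, breaks at step 3 where e4 deq() → 9 is illegal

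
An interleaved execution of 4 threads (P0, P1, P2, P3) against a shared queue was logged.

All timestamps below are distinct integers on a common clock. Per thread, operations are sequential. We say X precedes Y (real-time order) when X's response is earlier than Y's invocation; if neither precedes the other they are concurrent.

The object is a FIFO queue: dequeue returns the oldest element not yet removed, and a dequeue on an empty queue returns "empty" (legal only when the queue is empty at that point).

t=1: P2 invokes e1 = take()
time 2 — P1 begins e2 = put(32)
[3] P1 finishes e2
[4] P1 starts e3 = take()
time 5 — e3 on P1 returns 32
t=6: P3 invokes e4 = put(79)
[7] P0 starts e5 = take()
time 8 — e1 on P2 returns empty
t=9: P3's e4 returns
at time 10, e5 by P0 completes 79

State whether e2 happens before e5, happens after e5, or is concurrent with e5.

before

e2 spans [2,3], e5 spans [7,10]
resp(e2)=3 < inv(e5)=7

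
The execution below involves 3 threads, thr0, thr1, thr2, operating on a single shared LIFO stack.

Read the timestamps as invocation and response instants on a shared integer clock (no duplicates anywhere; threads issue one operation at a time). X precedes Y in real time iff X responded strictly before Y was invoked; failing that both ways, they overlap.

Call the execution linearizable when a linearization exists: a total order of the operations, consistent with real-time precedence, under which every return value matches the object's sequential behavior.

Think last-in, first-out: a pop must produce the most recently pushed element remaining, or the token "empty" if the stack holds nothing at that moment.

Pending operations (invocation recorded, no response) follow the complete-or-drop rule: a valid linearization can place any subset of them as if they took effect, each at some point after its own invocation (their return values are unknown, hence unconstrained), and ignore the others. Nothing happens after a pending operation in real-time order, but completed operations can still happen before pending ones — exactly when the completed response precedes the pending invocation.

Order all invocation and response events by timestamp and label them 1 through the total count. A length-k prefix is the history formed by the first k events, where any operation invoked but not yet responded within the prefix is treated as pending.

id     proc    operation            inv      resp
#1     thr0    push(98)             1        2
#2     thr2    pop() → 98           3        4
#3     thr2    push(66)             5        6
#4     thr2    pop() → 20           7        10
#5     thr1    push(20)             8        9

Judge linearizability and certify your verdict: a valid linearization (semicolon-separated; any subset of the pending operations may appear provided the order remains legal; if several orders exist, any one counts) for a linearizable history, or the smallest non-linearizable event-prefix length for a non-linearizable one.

linearizable — witness: #1; #2; #3; #5; #4

1. #1 push(98), leaving stack <98>
2. #2 pop() → 98, leaving stack <>
3. #3 push(66), leaving stack <66>
4. #5 push(20), leaving stack <66,20>
5. #4 pop() → 20, leaving stack <66>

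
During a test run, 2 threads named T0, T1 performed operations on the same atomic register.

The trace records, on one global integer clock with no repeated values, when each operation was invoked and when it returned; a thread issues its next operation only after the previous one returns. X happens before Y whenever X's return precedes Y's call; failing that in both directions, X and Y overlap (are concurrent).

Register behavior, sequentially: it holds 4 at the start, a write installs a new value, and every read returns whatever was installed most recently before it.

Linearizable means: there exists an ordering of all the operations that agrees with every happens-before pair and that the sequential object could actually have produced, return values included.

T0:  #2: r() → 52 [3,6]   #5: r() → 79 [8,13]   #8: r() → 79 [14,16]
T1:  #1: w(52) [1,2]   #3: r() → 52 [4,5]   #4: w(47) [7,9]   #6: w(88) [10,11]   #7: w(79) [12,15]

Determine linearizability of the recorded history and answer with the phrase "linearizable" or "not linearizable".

one valid linearization: #1, #2, #3, #4, #6, #7, #5, #8
1. #1 w(52), leaving value 52
2. #2 r() → 52, leaving value 52
3. #3 r() → 52, leaving value 52
4. #4 w(47), leaving value 47
5. #6 w(88), leaving value 88
6. #7 w(79), leaving value 79
7. #5 r() → 79, leaving value 79
8. #8 r() → 79, leaving value 79

linearizable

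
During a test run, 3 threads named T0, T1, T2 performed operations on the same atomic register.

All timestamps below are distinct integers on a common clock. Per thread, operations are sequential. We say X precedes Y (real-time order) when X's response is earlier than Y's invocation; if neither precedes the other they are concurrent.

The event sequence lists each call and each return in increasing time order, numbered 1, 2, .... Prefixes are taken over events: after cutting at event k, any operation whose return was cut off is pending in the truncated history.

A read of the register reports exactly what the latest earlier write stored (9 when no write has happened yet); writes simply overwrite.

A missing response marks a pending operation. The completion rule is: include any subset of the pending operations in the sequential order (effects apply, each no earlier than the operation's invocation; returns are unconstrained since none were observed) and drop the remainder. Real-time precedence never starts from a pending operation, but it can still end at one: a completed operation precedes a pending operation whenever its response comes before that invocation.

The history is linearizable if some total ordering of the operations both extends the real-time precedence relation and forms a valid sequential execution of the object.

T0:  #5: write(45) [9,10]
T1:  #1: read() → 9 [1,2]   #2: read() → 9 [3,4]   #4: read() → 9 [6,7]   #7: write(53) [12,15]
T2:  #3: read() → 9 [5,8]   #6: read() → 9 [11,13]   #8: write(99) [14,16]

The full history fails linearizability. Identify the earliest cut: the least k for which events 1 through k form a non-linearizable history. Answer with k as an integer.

13

events 1..12 are still linearizable — one witness is #1, #2, #3, #4, #5:
after step 1 (#1 read() → 9): value 9
after step 2 (#2 read() → 9): value 9
after step 3 (#3 read() → 9): value 9
after step 4 (#4 read() → 9): value 9
after step 5 (#5 write(45)): value 45
with event 13 included (#6 responding at time 13), all real-time-consistent orders fail
every completion of the 1 pending operation (#7) was checked; none linearizes
one such order, #1, #2, #3, #4, #5, #6 (pending dropped), breaks at step 6 where #6 read() → 9 is illegal
one such order, #1, #2, #4, #3, #5, #6 (pending dropped), breaks at step 6 where #6 read() → 9 is illegal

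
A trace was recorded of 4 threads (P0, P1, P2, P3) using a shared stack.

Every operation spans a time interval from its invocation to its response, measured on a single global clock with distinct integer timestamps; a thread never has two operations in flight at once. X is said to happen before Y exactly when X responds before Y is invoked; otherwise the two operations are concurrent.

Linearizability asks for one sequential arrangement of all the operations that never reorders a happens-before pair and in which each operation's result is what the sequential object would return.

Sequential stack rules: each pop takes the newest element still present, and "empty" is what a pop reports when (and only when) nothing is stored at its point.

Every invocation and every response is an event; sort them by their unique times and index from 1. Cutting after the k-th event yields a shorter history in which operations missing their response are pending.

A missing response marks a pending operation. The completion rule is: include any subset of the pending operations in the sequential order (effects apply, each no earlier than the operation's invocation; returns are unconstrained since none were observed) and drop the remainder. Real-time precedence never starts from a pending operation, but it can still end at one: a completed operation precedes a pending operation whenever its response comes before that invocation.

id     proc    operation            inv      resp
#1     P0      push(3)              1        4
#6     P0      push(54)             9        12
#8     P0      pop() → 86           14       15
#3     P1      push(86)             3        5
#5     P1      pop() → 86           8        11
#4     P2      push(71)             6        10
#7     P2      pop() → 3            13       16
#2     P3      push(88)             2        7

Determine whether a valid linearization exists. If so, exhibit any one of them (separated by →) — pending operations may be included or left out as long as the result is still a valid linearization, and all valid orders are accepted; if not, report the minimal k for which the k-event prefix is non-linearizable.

not linearizable — minimal violating prefix: 15 events

already the first 15 events (up to #8's response at time 15) admit no linearization; the first 14 still do
7 completed operations, 40 real-time-consistent orders — every stack replay fails
no completion choice of the 1 pending operation (#7) rescues it — every subset was tried
take #1, #2, #3, #4, #5, #6, #8 (pending dropped): step 5 already fails, because #5 pop() → 86 cannot occur there
take #1, #2, #3, #4, #6, #5, #8 (pending dropped): step 6 already fails, because #5 pop() → 86 cannot occur there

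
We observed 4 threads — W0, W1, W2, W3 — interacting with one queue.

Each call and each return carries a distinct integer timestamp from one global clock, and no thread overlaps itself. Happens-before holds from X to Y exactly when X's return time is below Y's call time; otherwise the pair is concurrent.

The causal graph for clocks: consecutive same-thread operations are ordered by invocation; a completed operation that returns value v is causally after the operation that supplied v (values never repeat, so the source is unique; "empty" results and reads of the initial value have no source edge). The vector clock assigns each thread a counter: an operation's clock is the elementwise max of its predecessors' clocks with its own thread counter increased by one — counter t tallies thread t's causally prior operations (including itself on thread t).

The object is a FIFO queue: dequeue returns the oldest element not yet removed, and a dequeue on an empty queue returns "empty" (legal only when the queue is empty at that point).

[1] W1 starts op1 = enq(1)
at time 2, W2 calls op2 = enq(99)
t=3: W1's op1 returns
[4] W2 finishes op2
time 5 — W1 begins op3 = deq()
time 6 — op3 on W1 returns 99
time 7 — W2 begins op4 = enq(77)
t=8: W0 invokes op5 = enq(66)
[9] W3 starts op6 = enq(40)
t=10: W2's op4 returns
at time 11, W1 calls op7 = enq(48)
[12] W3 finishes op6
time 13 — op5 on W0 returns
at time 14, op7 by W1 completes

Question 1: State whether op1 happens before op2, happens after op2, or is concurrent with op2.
Answer: concurrent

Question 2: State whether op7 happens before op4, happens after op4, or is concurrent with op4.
Answer: after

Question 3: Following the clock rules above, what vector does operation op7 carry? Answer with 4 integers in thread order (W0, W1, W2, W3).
Answer: (0, 3, 1, 0)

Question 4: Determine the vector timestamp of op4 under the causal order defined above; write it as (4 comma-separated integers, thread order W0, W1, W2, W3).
Answer: (0, 0, 2, 0)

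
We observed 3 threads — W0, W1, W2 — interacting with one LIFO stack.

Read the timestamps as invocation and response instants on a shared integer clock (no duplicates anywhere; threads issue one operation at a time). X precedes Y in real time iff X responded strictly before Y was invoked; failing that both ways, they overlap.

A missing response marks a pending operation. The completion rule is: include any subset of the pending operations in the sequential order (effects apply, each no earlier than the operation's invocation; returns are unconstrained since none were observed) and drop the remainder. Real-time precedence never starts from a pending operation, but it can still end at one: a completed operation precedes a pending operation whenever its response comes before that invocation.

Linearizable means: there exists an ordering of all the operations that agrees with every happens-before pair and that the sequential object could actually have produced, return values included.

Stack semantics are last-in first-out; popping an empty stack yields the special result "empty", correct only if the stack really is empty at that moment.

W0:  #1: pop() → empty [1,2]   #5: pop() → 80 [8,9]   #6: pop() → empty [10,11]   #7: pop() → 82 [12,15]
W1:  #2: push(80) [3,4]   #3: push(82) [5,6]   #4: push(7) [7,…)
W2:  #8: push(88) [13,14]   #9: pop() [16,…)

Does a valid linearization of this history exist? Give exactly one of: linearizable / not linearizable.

not linearizable

through event 8 a valid linearization exists; event 9 (#5 responding at time 9) ends that
a single order respects real time; the 4 completed LIFO stack operations fail replay along it
completion choices over the 1 pending operation (#4) were checked; none helps
for example #1, #2, #3, #5 (pending dropped) fails at step 4: #5 pop() → 80 is not legal there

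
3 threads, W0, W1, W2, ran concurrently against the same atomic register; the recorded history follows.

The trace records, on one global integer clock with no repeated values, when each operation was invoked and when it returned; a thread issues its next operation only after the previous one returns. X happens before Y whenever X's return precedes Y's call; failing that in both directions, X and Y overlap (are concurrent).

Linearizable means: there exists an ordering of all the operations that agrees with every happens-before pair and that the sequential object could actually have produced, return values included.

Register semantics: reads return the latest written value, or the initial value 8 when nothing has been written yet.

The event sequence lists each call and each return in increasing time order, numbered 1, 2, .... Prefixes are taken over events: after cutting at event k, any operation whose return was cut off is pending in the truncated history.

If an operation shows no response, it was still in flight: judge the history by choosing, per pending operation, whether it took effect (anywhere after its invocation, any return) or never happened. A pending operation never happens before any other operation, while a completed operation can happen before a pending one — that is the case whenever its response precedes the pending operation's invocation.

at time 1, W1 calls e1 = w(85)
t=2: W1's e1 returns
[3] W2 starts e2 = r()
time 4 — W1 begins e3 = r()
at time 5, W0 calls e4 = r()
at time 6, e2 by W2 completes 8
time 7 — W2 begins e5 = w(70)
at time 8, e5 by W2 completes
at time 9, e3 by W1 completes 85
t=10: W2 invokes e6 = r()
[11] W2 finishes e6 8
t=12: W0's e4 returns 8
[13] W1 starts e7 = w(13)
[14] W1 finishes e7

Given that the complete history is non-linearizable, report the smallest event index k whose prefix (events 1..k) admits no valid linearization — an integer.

6

events 1..5 are still linearizable — one witness is e1:
step 1: e1 w(85) — value 85
include event 6 — e2 responding at 6 — and every candidate order breaks
no completion choice of the 2 pending operations (e3, e4) rescues it — every subset was tried
take e1, e2 (pending dropped): step 2 already fails, because e2 r() → 8 cannot occur there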